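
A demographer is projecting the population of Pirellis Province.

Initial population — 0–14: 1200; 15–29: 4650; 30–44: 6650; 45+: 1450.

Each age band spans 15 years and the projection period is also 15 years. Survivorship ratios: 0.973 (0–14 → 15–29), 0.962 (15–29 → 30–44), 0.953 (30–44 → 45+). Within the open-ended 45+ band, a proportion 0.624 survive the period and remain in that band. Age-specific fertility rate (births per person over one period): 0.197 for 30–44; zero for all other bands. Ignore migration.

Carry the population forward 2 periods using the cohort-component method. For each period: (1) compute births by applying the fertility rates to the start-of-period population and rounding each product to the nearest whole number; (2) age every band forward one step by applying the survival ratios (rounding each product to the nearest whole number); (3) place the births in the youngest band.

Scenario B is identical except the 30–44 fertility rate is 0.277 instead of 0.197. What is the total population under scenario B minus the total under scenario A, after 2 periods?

875

(Groups numbered youngest = 1 to oldest = 4.)
Period 1.
Births: 6650 × 0.197 = 1310
Group 2: 1200 × 0.973 = 1168
Group 3: 4650 × 0.962 = 4473
Group 4: 6650 × 0.953 + 1450 × 0.624 = 6337 + 905 = 7242
Population now: 0–14=1310, 15–29=1168, 30–44=4473, 45+=7242
Period 2.
Births: 4473 × 0.197 = 881
Group 2: 1310 × 0.973 = 1275
Group 3: 1168 × 0.962 = 1124
Group 4: 4473 × 0.953 + 7242 × 0.624 = 4263 + 4519 = 8782
Population now: 0–14=881, 15–29=1275, 30–44=1124, 45+=8782
Scenario A total after 2 periods: 12062
Scenario B projection —
Period 1.
Births: 6650 × 0.277 = 1842
Group 2: 1200 × 0.973 = 1168
Group 3: 4650 × 0.962 = 4473
Group 4: 6650 × 0.953 + 1450 × 0.624 = 6337 + 905 = 7242
Population now: 0–14=1842, 15–29=1168, 30–44=4473, 45+=7242
Period 2.
Births: 4473 × 0.277 = 1239
Group 2: 1842 × 0.973 = 1792
Group 3: 1168 × 0.962 = 1124
Group 4: 4473 × 0.953 + 7242 × 0.624 = 4263 + 4519 = 8782
Population now: 0–14=1239, 15–29=1792, 30–44=1124, 45+=8782
Scenario B total after 2 periods: 12937
Difference B − A = 12937 − 12062 = 875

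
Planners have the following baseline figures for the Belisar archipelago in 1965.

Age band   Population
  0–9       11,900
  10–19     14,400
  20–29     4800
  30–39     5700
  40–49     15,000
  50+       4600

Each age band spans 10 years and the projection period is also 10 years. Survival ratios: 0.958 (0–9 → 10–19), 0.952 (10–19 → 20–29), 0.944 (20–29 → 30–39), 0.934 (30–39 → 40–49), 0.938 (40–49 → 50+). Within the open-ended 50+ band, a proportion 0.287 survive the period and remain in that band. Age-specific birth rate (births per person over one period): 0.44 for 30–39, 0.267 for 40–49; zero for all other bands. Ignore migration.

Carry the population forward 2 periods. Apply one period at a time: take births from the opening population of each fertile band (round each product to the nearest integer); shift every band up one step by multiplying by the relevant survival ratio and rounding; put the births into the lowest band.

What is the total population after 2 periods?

47092

Call the groups 1 to 6, youngest first.
[period 1]
Births: 5700 × 0.44 = 2508 ; 15000 × 0.267 = 4005 — total 6513
Group 2: 11900 × 0.958 = 11400
Group 3: 14400 × 0.952 = 13709
Group 4: 4800 × 0.944 = 4531
Group 5: 5700 × 0.934 = 5324
Group 6: 15000 × 0.938 + 4600 × 0.287 = 14070 + 1320 = 15390
Population now: 0–9=6513, 10–19=11400, 20–29=13709, 30–39=4531, 40–49=5324, 50+=15390
[period 2]
Births: 4531 × 0.44 = 1994 ; 5324 × 0.267 = 1422 — total 3416
Group 2: 6513 × 0.958 = 6239
Group 3: 11400 × 0.952 = 10853
Group 4: 13709 × 0.944 = 12941
Group 5: 4531 × 0.934 = 4232
Group 6: 5324 × 0.938 + 15390 × 0.287 = 4994 + 4417 = 9411
Population now: 0–9=3416, 10–19=6239, 20–29=10853, 30–39=12941, 40–49=4232, 50+=9411
Total after period 2: 3416 + 6239 + 10853 + 12941 + 4232 + 9411 = 47092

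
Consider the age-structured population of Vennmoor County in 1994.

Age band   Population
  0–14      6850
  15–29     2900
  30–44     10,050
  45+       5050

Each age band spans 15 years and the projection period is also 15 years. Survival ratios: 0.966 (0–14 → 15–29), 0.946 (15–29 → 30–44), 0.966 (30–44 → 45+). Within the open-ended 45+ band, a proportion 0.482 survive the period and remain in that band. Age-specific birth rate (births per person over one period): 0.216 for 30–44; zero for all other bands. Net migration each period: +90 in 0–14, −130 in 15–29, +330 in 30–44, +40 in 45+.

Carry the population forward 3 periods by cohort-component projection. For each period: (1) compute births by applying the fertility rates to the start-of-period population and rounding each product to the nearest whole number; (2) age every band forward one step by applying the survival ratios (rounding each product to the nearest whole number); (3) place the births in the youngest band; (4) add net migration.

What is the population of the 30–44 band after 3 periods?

2273

— Period 1 —
Births: 10050 × 0.216 = 2171
15–29: 6850 × 0.966 = 6617
30–44: 2900 × 0.946 = 2743
45+: 10050 × 0.966 + 5050 × 0.482 = 9708 + 2434 = 12142
Net migration: 0–14 + 90 → 2261; 15–29 − 130 → 6487; 30–44 + 330 → 3073; 45+ + 40 → 12182
Giving 2261 / 6487 / 3073 / 12182.
— Period 2 —
Births: 3073 × 0.216 = 664
15–29: 2261 × 0.966 = 2184
30–44: 6487 × 0.946 = 6137
45+: 3073 × 0.966 + 12182 × 0.482 = 2969 + 5872 = 8841
Net migration: 0–14 + 90 → 754; 15–29 − 130 → 2054; 30–44 + 330 → 6467; 45+ + 40 → 8881
Giving 754 / 2054 / 6467 / 8881.
— Period 3 —
Births: 6467 × 0.216 = 1397
15–29: 754 × 0.966 = 728
30–44: 2054 × 0.946 = 1943
45+: 6467 × 0.966 + 8881 × 0.482 = 6247 + 4281 = 10528
Net migration: 0–14 + 90 → 1487; 15–29 − 130 → 598; 30–44 + 330 → 2273; 45+ + 40 → 10568
Giving 1487 / 598 / 2273 / 10568.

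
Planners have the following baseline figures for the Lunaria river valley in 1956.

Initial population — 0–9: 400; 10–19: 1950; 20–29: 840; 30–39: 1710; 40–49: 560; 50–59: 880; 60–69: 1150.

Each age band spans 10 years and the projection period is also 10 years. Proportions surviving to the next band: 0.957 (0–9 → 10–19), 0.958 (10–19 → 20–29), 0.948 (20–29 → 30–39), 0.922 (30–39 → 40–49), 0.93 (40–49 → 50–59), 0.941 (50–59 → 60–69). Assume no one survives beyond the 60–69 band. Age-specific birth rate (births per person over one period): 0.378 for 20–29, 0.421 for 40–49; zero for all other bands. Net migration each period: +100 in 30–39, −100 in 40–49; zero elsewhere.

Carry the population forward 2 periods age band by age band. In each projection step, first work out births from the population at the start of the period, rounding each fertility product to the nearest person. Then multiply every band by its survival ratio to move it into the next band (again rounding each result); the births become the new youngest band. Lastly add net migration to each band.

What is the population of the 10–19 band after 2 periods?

Numbering the bands 1..7 from youngest to oldest:
After projecting period 1:
Births: 840 × 0.378 = 318  |  560 × 0.421 = 236 → total 554
Band 2: 400 × 0.957 = 383
Band 3: 1950 × 0.958 = 1868
Band 4: 840 × 0.948 = 796
Band 5: 1710 × 0.922 = 1577
Band 6: 560 × 0.93 = 521
Band 7: 880 × 0.941 = 828
Net migration: Band 4 + 100 → 896; Band 5 − 100 → 1477
Giving 554 / 383 / 1868 / 896 / 1477 / 521 / 828.
After projecting period 2:
Births: 1868 × 0.378 = 706  |  1477 × 0.421 = 622 → total 1328
Band 2: 554 × 0.957 = 530
Band 3: 383 × 0.958 = 367
Band 4: 1868 × 0.948 = 1771
Band 5: 896 × 0.922 = 826
Band 6: 1477 × 0.93 = 1374
Band 7: 521 × 0.941 = 490
Net migration: Band 4 + 100 → 1871; Band 5 − 100 → 726
Giving 1328 / 530 / 367 / 1871 / 726 / 1374 / 490.

530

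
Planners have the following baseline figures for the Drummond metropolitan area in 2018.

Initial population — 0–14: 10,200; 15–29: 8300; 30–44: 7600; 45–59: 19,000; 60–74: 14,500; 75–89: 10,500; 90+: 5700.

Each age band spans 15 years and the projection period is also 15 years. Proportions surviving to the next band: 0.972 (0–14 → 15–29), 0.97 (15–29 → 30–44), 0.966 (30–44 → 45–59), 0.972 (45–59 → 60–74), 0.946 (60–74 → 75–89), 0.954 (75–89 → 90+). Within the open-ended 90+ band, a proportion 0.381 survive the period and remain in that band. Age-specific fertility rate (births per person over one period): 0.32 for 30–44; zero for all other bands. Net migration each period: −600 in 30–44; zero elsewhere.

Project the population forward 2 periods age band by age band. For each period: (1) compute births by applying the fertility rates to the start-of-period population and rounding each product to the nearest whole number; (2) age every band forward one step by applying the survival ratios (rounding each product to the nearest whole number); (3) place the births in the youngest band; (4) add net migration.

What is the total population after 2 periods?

— Period 1 —
Births: 7600 × 0.32 = 2432
15–29: 10200 × 0.972 = 9914
30–44: 8300 × 0.97 = 8051
45–59: 7600 × 0.966 = 7342
60–74: 19000 × 0.972 = 18468
75–89: 14500 × 0.946 = 13717
90+: 10500 × 0.954 + 5700 × 0.381 = 10017 + 2172 = 12189
Net migration: 30–44 − 600 → 7451
Population now: 0–14=2432, 15–29=9914, 30–44=7451, 45–59=7342, 60–74=18468, 75–89=13717, 90+=12189
— Period 2 —
Births: 7451 × 0.32 = 2384
15–29: 2432 × 0.972 = 2364
30–44: 9914 × 0.97 = 9617
45–59: 7451 × 0.966 = 7198
60–74: 7342 × 0.972 = 7136
75–89: 18468 × 0.946 = 17471
90+: 13717 × 0.954 + 12189 × 0.381 = 13086 + 4644 = 17730
Net migration: 30–44 − 600 → 9017
Population now: 0–14=2384, 15–29=2364, 30–44=9017, 45–59=7198, 60–74=7136, 75–89=17471, 90+=17730
Total after period 2: 2384 + 2364 + 9017 + 7198 + 7136 + 17471 + 17730 = 63300

63300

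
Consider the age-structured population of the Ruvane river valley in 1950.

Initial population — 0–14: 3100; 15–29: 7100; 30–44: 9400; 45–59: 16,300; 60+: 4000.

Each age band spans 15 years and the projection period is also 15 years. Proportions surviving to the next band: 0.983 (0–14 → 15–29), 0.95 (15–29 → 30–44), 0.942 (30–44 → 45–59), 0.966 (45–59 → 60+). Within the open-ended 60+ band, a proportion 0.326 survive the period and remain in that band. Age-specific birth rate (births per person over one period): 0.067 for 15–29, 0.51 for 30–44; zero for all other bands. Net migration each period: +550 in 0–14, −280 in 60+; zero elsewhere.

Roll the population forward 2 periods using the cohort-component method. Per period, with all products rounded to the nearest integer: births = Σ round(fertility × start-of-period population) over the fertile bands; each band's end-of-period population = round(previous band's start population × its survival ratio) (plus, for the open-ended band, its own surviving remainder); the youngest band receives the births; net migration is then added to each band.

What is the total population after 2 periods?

Numbering the groups 1..5 from youngest to oldest:
After projecting period 1:
Births: 7100 × 0.067 = 476  |  9400 × 0.51 = 4794 — total 5270
Group 2: 3100 × 0.983 = 3047
Group 3: 7100 × 0.95 = 6745
Group 4: 9400 × 0.942 = 8855
Group 5: 16300 × 0.966 + 4000 × 0.326 = 15746 + 1304 = 17050
Net migration: Group 1 + 550 → 5820; Group 5 − 280 → 16770
End of period: [5820, 3047, 6745, 8855, 16770]
After projecting period 2:
Births: 3047 × 0.067 = 204  |  6745 × 0.51 = 3440 — total 3644
Group 2: 5820 × 0.983 = 5721
Group 3: 3047 × 0.95 = 2895
Group 4: 6745 × 0.942 = 6354
Group 5: 8855 × 0.966 + 16770 × 0.326 = 8554 + 5467 = 14021
Net migration: Group 1 + 550 → 4194; Group 5 − 280 → 13741
End of period: [4194, 5721, 2895, 6354, 13741]
Total after period 2: 4194 + 5721 + 2895 + 6354 + 13741 = 32905

32905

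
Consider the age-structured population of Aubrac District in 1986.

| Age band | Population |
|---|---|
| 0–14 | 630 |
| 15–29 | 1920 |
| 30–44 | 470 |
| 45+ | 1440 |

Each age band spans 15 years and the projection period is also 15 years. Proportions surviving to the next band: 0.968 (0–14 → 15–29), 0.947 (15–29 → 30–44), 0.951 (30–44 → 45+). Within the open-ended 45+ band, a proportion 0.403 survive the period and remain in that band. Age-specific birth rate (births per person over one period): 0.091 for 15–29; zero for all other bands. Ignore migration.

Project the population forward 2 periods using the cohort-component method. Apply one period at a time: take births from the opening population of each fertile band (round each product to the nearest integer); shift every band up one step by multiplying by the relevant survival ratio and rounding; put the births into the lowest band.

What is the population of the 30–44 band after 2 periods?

578

Period 1.
Births: 1920 * 0.091 = 175
15–29: 630 * 0.968 = 610
30–44: 1920 * 0.947 = 1818
45+: 470 * 0.951 + 1440 * 0.403 = 447 + 580 = 1027
End of period: [175, 610, 1818, 1027]
Period 2.
Births: 610 * 0.091 = 56
15–29: 175 * 0.968 = 169
30–44: 610 * 0.947 = 578
45+: 1818 * 0.951 + 1027 * 0.403 = 1729 + 414 = 2143
End of period: [56, 169, 578, 2143]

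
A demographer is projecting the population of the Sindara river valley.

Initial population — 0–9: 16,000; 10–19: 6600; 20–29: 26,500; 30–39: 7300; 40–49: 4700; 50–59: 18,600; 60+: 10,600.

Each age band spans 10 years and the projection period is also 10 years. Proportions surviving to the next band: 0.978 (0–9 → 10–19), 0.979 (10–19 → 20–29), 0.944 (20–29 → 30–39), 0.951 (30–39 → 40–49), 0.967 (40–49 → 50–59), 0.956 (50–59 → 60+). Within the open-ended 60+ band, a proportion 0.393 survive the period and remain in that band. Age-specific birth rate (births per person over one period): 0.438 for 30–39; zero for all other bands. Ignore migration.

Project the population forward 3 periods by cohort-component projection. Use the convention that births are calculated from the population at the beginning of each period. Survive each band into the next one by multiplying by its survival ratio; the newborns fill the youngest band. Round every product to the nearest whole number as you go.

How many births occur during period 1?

Period 1:
Births: 7300 * 0.438 = 3197
10–19: 16000 * 0.978 = 15648
20–29: 6600 * 0.979 = 6461
30–39: 26500 * 0.944 = 25016
40–49: 7300 * 0.951 = 6942
50–59: 4700 * 0.967 = 4545
60+: 18600 * 0.956 + 10600 * 0.393 = 17782 + 4166 = 21948
→ [3197, 15648, 6461, 25016, 6942, 4545, 21948]

3197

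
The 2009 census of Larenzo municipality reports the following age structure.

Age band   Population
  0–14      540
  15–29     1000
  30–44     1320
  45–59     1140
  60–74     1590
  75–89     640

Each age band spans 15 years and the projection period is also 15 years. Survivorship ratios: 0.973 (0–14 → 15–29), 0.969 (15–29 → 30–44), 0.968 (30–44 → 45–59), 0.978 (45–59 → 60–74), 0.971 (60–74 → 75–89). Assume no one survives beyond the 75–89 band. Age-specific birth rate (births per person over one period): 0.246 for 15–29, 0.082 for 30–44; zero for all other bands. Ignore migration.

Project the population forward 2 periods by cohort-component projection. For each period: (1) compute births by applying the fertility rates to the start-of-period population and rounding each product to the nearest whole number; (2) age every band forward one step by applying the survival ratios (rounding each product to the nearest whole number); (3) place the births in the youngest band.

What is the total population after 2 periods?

4332

— Period 1 —
Births: 1000 × 0.246 = 246  |  1320 × 0.082 = 108 — total 354
15–29: 540 × 0.973 = 525
30–44: 1000 × 0.969 = 969
45–59: 1320 × 0.968 = 1278
60–74: 1140 × 0.978 = 1115
75–89: 1590 × 0.971 = 1544
End of period: [354, 525, 969, 1278, 1115, 1544]
— Period 2 —
Births: 525 × 0.246 = 129  |  969 × 0.082 = 79 — total 208
15–29: 354 × 0.973 = 344
30–44: 525 × 0.969 = 509
45–59: 969 × 0.968 = 938
60–74: 1278 × 0.978 = 1250
75–89: 1115 × 0.971 = 1083
End of period: [208, 344, 509, 938, 1250, 1083]
Total after period 2: 208 + 344 + 509 + 938 + 1250 + 1083 = 4332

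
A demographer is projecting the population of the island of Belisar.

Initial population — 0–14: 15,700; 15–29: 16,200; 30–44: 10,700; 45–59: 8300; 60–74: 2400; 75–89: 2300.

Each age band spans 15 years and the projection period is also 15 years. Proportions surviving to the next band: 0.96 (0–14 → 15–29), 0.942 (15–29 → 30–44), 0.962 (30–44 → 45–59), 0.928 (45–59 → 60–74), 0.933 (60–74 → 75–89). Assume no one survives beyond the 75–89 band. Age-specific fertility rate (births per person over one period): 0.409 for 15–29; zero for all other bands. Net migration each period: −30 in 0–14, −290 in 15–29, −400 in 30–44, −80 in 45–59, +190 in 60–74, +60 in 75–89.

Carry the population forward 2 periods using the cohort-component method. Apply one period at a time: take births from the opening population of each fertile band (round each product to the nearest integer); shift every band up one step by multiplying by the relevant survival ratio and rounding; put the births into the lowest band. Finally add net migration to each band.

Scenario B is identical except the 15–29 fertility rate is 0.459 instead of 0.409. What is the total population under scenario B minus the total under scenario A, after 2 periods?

1517

— Period 1 —
Births: 16200 × 0.409 = 6626
15–29: 15700 × 0.96 = 15072
30–44: 16200 × 0.942 = 15260
45–59: 10700 × 0.962 = 10293
60–74: 8300 × 0.928 = 7702
75–89: 2400 × 0.933 = 2239
Net migration: 0–14 − 30 → 6596; 15–29 − 290 → 14782; 30–44 − 400 → 14860; 45–59 − 80 → 10213; 60–74 + 190 → 7892; 75–89 + 60 → 2299
→ [6596, 14782, 14860, 10213, 7892, 2299]
— Period 2 —
Births: 14782 × 0.409 = 6046
15–29: 6596 × 0.96 = 6332
30–44: 14782 × 0.942 = 13925
45–59: 14860 × 0.962 = 14295
60–74: 10213 × 0.928 = 9478
75–89: 7892 × 0.933 = 7363
Net migration: 0–14 − 30 → 6016; 15–29 − 290 → 6042; 30–44 − 400 → 13525; 45–59 − 80 → 14215; 60–74 + 190 → 9668; 75–89 + 60 → 7423
→ [6016, 6042, 13525, 14215, 9668, 7423]
Scenario A total after 2 periods: 56889
Scenario B projection —
— Period 1 —
Births: 16200 × 0.459 = 7436
15–29: 15700 × 0.96 = 15072
30–44: 16200 × 0.942 = 15260
45–59: 10700 × 0.962 = 10293
60–74: 8300 × 0.928 = 7702
75–89: 2400 × 0.933 = 2239
Net migration: 0–14 − 30 → 7406; 15–29 − 290 → 14782; 30–44 − 400 → 14860; 45–59 − 80 → 10213; 60–74 + 190 → 7892; 75–89 + 60 → 2299
→ [7406, 14782, 14860, 10213, 7892, 2299]
— Period 2 —
Births: 14782 × 0.459 = 6785
15–29: 7406 × 0.96 = 7110
30–44: 14782 × 0.942 = 13925
45–59: 14860 × 0.962 = 14295
60–74: 10213 × 0.928 = 9478
75–89: 7892 × 0.933 = 7363
Net migration: 0–14 − 30 → 6755; 15–29 − 290 → 6820; 30–44 − 400 → 13525; 45–59 − 80 → 14215; 60–74 + 190 → 9668; 75–89 + 60 → 7423
→ [6755, 6820, 13525, 14215, 9668, 7423]
Scenario B total after 2 periods: 58406
Difference B − A = 58406 − 56889 = 1517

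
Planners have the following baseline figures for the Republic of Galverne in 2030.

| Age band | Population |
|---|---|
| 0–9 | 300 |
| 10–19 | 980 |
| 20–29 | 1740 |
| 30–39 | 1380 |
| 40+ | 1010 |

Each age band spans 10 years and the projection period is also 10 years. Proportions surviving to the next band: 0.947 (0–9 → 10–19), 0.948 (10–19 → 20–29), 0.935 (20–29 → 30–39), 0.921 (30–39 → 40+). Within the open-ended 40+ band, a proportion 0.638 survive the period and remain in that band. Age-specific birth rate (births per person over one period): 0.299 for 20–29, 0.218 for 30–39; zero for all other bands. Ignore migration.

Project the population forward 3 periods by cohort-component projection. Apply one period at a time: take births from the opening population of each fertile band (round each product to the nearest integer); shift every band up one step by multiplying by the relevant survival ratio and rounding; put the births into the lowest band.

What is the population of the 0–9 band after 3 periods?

269

Numbering the groups 1..5 from youngest to oldest:
After projecting period 1:
Births: 1740 × 0.299 = 520 ; 1380 × 0.218 = 301 — total 821
Group 2: 300 × 0.947 = 284
Group 3: 980 × 0.948 = 929
Group 4: 1740 × 0.935 = 1627
Group 5: 1380 × 0.921 + 1010 × 0.638 = 1271 + 644 = 1915
Population now: 0–9=821, 10–19=284, 20–29=929, 30–39=1627, 40+=1915
After projecting period 2:
Births: 929 × 0.299 = 278 ; 1627 × 0.218 = 355 — total 633
Group 2: 821 × 0.947 = 777
Group 3: 284 × 0.948 = 269
Group 4: 929 × 0.935 = 869
Group 5: 1627 × 0.921 + 1915 × 0.638 = 1498 + 1222 = 2720
Population now: 0–9=633, 10–19=777, 20–29=269, 30–39=869, 40+=2720
After projecting period 3:
Births: 269 × 0.299 = 80 ; 869 × 0.218 = 189 — total 269
Group 2: 633 × 0.947 = 599
Group 3: 777 × 0.948 = 737
Group 4: 269 × 0.935 = 252
Group 5: 869 × 0.921 + 2720 × 0.638 = 800 + 1735 = 2535
Population now: 0–9=269, 10–19=599, 20–29=737, 30–39=252, 40+=2535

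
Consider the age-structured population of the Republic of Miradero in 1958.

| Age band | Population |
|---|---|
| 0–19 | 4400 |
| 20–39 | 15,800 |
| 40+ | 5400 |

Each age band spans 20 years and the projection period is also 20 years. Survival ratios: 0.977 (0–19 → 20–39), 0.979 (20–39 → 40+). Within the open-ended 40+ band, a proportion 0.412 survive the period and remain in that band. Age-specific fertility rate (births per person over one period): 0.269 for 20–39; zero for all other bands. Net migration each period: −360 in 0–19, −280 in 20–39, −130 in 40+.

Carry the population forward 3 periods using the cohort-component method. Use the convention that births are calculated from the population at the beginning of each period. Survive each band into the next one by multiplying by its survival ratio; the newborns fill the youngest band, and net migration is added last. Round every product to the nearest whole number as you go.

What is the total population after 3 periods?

8877

Numbering the bands 1..3 from youngest to oldest:
[period 1]
Births: 15800 * 0.269 = 4250
Band 2: 4400 * 0.977 = 4299
Band 3: 15800 * 0.979 + 5400 * 0.412 = 15468 + 2225 = 17693
Net migration: Band 1 − 360 → 3890; Band 2 − 280 → 4019; Band 3 − 130 → 17563
Giving 3890 / 4019 / 17563.
[period 2]
Births: 4019 * 0.269 = 1081
Band 2: 3890 * 0.977 = 3801
Band 3: 4019 * 0.979 + 17563 * 0.412 = 3935 + 7236 = 11171
Net migration: Band 1 − 360 → 721; Band 2 − 280 → 3521; Band 3 − 130 → 11041
Giving 721 / 3521 / 11041.
[period 3]
Births: 3521 * 0.269 = 947
Band 2: 721 * 0.977 = 704
Band 3: 3521 * 0.979 + 11041 * 0.412 = 3447 + 4549 = 7996
Net migration: Band 1 − 360 → 587; Band 2 − 280 → 424; Band 3 − 130 → 7866
Giving 587 / 424 / 7866.
Total after period 3: 587 + 424 + 7866 = 8877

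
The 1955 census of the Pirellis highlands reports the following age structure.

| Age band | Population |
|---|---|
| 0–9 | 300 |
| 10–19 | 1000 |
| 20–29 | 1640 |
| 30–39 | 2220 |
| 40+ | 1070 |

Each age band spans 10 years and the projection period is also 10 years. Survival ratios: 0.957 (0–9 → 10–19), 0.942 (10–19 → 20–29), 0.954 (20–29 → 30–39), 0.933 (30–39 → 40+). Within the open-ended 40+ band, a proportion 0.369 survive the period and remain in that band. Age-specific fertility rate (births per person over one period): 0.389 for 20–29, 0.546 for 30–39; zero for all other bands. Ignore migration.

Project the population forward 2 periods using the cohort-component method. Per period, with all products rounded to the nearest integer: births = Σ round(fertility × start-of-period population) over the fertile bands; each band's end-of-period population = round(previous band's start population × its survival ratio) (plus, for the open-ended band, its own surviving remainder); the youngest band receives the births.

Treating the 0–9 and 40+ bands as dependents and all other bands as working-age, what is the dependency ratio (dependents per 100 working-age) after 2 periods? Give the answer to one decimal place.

Call the groups 1 to 5, youngest first.
Period 1:
Births: 1640 × 0.389 = 638, 2220 × 0.546 = 1212 → 1850
Group 2: 300 × 0.957 = 287
Group 3: 1000 × 0.942 = 942
Group 4: 1640 × 0.954 = 1565
Group 5: 2220 × 0.933 + 1070 × 0.369 = 2071 + 395 = 2466
→ [1850, 287, 942, 1565, 2466]
Period 2:
Births: 942 × 0.389 = 366, 1565 × 0.546 = 854 → 1220
Group 2: 1850 × 0.957 = 1770
Group 3: 287 × 0.942 = 270
Group 4: 942 × 0.954 = 899
Group 5: 1565 × 0.933 + 2466 × 0.369 = 1460 + 910 = 2370
→ [1220, 1770, 270, 899, 2370]
Dependents (band 0–9 + band 40+) = 1220 + 2370 = 3590; working-age = 2939; ratio = 3590/2939 × 100 = 122.2

122.2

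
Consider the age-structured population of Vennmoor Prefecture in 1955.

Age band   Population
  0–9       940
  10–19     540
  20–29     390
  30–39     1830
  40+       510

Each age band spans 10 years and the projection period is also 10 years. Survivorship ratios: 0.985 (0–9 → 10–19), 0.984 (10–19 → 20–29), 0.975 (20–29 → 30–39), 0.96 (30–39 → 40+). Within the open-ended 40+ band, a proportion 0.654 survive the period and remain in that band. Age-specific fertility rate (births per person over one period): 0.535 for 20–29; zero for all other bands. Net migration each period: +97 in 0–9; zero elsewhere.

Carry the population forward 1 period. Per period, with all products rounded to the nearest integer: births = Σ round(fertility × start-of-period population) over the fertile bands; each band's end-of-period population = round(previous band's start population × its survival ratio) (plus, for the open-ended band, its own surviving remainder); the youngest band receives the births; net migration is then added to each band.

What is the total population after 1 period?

4234

(Bands numbered youngest = 1 to oldest = 5.)
— Period 1 —
Births: 390 * 0.535 = 209
Band 2: 940 * 0.985 = 926
Band 3: 540 * 0.984 = 531
Band 4: 390 * 0.975 = 380
Band 5: 1830 * 0.96 + 510 * 0.654 = 1757 + 334 = 2091
Net migration: Band 1 + 97 → 306
→ [306, 926, 531, 380, 2091]
Total after period 1: 306 + 926 + 531 + 380 + 2091 = 4234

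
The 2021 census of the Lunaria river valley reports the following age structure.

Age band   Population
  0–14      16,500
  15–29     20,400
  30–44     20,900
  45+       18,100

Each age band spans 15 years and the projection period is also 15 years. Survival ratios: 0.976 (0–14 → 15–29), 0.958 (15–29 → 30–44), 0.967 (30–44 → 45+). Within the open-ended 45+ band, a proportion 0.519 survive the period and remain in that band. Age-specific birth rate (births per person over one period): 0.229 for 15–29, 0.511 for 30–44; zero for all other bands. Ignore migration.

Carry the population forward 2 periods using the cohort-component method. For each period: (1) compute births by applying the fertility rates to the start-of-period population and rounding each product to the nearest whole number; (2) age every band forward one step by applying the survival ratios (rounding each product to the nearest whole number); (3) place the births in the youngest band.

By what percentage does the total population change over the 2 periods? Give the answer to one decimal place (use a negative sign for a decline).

3.2

(Groups numbered youngest = 1 to oldest = 4.)
Period 1:
Births: 20400 × 0.229 = 4672  |  20900 × 0.511 = 10680 → 15352
Group 2: 16500 × 0.976 = 16104
Group 3: 20400 × 0.958 = 19543
Group 4: 20900 × 0.967 + 18100 × 0.519 = 20210 + 9394 = 29604
→ [15352, 16104, 19543, 29604]
Period 2:
Births: 16104 × 0.229 = 3688  |  19543 × 0.511 = 9986 → 13674
Group 2: 15352 × 0.976 = 14984
Group 3: 16104 × 0.958 = 15428
Group 4: 19543 × 0.967 + 29604 × 0.519 = 18898 + 15364 = 34262
→ [13674, 14984, 15428, 34262]
Total: 75900 → 78348; change = 2448; percentage change = 3.2%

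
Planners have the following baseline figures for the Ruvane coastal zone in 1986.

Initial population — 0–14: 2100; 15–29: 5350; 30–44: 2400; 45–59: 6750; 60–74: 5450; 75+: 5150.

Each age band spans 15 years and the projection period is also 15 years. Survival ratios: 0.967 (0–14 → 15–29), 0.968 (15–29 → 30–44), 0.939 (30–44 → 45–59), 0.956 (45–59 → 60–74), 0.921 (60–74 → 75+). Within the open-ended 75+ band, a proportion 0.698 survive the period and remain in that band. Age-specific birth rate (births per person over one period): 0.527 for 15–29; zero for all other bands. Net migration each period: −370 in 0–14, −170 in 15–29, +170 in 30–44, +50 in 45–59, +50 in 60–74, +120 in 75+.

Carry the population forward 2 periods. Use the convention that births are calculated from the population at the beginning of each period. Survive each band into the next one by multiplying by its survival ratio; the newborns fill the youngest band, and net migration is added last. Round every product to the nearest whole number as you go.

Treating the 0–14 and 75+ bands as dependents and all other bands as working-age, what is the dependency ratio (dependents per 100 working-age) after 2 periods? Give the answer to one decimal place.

Call the bands 1 to 6, youngest first.
After projecting period 1:
Births: 5350 × 0.527 = 2819
Band 2: 2100 × 0.967 = 2031
Band 3: 5350 × 0.968 = 5179
Band 4: 2400 × 0.939 = 2254
Band 5: 6750 × 0.956 = 6453
Band 6: 5450 × 0.921 + 5150 × 0.698 = 5019 + 3595 = 8614
Net migration: Band 1 − 370 → 2449; Band 2 − 170 → 1861; Band 3 + 170 → 5349; Band 4 + 50 → 2304; Band 5 + 50 → 6503; Band 6 + 120 → 8734
→ [2449, 1861, 5349, 2304, 6503, 8734]
After projecting period 2:
Births: 1861 × 0.527 = 981
Band 2: 2449 × 0.967 = 2368
Band 3: 1861 × 0.968 = 1801
Band 4: 5349 × 0.939 = 5023
Band 5: 2304 × 0.956 = 2203
Band 6: 6503 × 0.921 + 8734 × 0.698 = 5989 + 6096 = 12085
Net migration: Band 1 − 370 → 611; Band 2 − 170 → 2198; Band 3 + 170 → 1971; Band 4 + 50 → 5073; Band 5 + 50 → 2253; Band 6 + 120 → 12205
→ [611, 2198, 1971, 5073, 2253, 12205]
Dependents (band 0–14 + band 75+) = 611 + 12205 = 12816; working-age = 11495; ratio = 12816/11495 × 100 = 111.5

111.5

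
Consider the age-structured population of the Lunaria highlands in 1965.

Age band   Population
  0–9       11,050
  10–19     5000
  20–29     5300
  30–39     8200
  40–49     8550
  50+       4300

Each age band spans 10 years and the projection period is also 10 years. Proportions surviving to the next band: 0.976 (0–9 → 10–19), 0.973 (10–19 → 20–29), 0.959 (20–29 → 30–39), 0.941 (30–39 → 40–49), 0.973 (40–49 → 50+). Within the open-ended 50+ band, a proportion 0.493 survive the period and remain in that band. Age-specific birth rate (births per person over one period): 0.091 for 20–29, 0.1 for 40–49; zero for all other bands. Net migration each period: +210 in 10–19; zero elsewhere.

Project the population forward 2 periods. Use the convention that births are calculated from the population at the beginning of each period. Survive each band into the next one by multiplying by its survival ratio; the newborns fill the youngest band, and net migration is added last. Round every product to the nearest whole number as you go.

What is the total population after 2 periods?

35531

Period 1:
Births: 5300 × 0.091 = 482  |  8550 × 0.1 = 855 → 1337
10–19: 11050 × 0.976 = 10785
20–29: 5000 × 0.973 = 4865
30–39: 5300 × 0.959 = 5083
40–49: 8200 × 0.941 = 7716
50+: 8550 × 0.973 + 4300 × 0.493 = 8319 + 2120 = 10439
Net migration: 10–19 + 210 → 10995
Giving 1337 / 10995 / 4865 / 5083 / 7716 / 10439.
Period 2:
Births: 4865 × 0.091 = 443  |  7716 × 0.1 = 772 → 1215
10–19: 1337 × 0.976 = 1305
20–29: 10995 × 0.973 = 10698
30–39: 4865 × 0.959 = 4666
40–49: 5083 × 0.941 = 4783
50+: 7716 × 0.973 + 10439 × 0.493 = 7508 + 5146 = 12654
Net migration: 10–19 + 210 → 1515
Giving 1215 / 1515 / 10698 / 4666 / 4783 / 12654.
Total after period 2: 1215 + 1515 + 10698 + 4666 + 4783 + 12654 = 35531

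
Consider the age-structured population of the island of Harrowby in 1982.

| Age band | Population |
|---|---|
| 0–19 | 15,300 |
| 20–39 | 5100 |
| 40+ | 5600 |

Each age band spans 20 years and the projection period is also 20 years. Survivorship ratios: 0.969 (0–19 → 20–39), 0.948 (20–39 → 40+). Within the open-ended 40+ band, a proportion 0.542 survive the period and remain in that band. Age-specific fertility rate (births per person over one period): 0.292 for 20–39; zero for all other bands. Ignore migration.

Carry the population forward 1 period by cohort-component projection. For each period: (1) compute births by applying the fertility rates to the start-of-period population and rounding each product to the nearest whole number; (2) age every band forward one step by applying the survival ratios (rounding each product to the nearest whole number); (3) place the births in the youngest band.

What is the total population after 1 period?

[period 1]
Births: 5100 × 0.292 = 1489
20–39: 15300 × 0.969 = 14826
40+: 5100 × 0.948 + 5600 × 0.542 = 4835 + 3035 = 7870
Giving 1489 / 14826 / 7870.
Total after period 1: 1489 + 14826 + 7870 = 24185

24185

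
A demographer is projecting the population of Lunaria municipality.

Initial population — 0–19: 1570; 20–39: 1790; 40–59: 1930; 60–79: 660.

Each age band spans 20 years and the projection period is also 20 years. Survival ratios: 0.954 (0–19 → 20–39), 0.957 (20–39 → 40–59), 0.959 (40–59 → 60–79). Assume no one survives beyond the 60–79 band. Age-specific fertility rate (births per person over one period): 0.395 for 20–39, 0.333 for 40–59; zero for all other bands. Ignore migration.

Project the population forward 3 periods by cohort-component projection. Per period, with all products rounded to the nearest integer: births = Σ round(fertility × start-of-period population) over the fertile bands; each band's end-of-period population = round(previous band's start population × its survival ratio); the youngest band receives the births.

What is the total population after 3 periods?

4704

[period 1]
Births: 1790 * 0.395 = 707, 1930 * 0.333 = 643 ⇒ total 1350
20–39: 1570 * 0.954 = 1498
40–59: 1790 * 0.957 = 1713
60–79: 1930 * 0.959 = 1851
Giving 1350 / 1498 / 1713 / 1851.
[period 2]
Births: 1498 * 0.395 = 592, 1713 * 0.333 = 570 ⇒ total 1162
20–39: 1350 * 0.954 = 1288
40–59: 1498 * 0.957 = 1434
60–79: 1713 * 0.959 = 1643
Giving 1162 / 1288 / 1434 / 1643.
[period 3]
Births: 1288 * 0.395 = 509, 1434 * 0.333 = 478 ⇒ total 987
20–39: 1162 * 0.954 = 1109
40–59: 1288 * 0.957 = 1233
60–79: 1434 * 0.959 = 1375
Giving 987 / 1109 / 1233 / 1375.
Total after period 3: 987 + 1109 + 1233 + 1375 = 4704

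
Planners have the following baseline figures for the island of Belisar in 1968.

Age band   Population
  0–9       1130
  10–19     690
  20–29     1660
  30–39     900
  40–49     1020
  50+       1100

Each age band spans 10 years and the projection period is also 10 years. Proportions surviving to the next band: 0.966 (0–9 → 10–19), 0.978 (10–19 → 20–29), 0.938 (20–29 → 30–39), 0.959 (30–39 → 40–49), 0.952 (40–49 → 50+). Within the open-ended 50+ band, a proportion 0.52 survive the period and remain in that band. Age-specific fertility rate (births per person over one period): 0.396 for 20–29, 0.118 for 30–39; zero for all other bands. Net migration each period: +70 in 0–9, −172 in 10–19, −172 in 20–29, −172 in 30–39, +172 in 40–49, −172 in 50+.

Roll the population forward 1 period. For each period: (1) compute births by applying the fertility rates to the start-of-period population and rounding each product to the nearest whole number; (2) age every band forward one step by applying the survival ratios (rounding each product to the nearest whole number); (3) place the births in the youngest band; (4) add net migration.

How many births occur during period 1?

763

Let band 1 be 0–9 through band 6 = 50+.
— Period 1 —
Births: 1660 × 0.396 = 657  |  900 × 0.118 = 106 → total 763
Band 2: 1130 × 0.966 = 1092
Band 3: 690 × 0.978 = 675
Band 4: 1660 × 0.938 = 1557
Band 5: 900 × 0.959 = 863
Band 6: 1020 × 0.952 + 1100 × 0.52 = 971 + 572 = 1543
Net migration: Band 1 + 70 → 833; Band 2 − 172 → 920; Band 3 − 172 → 503; Band 4 − 172 → 1385; Band 5 + 172 → 1035; Band 6 − 172 → 1371
Giving 833 / 920 / 503 / 1385 / 1035 / 1371.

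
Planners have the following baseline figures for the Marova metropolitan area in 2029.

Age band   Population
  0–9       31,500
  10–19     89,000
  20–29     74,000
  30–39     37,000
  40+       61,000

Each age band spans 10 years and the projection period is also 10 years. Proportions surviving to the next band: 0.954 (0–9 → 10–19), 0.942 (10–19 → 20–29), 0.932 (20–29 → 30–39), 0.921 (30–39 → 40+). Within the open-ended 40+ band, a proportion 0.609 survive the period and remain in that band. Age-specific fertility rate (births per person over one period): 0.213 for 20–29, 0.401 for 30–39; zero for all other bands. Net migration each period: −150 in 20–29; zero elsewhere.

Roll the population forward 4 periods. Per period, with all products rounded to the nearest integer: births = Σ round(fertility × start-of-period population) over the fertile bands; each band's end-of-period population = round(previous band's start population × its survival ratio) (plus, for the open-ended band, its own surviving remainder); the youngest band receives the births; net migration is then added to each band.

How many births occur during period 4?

16348

Call the bands 1 to 5, youngest first.
After projecting period 1:
Births: 74000 × 0.213 = 15762 ; 37000 × 0.401 = 14837 ⇒ total 30599
Band 2: 31500 × 0.954 = 30051
Band 3: 89000 × 0.942 = 83838
Band 4: 74000 × 0.932 = 68968
Band 5: 37000 × 0.921 + 61000 × 0.609 = 34077 + 37149 = 71226
Net migration: Band 3 − 150 → 83688
→ [30599, 30051, 83688, 68968, 71226]
After projecting period 2:
Births: 83688 × 0.213 = 17826 ; 68968 × 0.401 = 27656 ⇒ total 45482
Band 2: 30599 × 0.954 = 29191
Band 3: 30051 × 0.942 = 28308
Band 4: 83688 × 0.932 = 77997
Band 5: 68968 × 0.921 + 71226 × 0.609 = 63520 + 43377 = 106897
Net migration: Band 3 − 150 → 28158
→ [45482, 29191, 28158, 77997, 106897]
After projecting period 3:
Births: 28158 × 0.213 = 5998 ; 77997 × 0.401 = 31277 ⇒ total 37275
Band 2: 45482 × 0.954 = 43390
Band 3: 29191 × 0.942 = 27498
Band 4: 28158 × 0.932 = 26243
Band 5: 77997 × 0.921 + 106897 × 0.609 = 71835 + 65100 = 136935
Net migration: Band 3 − 150 → 27348
→ [37275, 43390, 27348, 26243, 136935]
After projecting period 4:
Births: 27348 × 0.213 = 5825 ; 26243 × 0.401 = 10523 ⇒ total 16348
Band 2: 37275 × 0.954 = 35560
Band 3: 43390 × 0.942 = 40873
Band 4: 27348 × 0.932 = 25488
Band 5: 26243 × 0.921 + 136935 × 0.609 = 24170 + 83393 = 107563
Net migration: Band 3 − 150 → 40723
→ [16348, 35560, 40723, 25488, 107563]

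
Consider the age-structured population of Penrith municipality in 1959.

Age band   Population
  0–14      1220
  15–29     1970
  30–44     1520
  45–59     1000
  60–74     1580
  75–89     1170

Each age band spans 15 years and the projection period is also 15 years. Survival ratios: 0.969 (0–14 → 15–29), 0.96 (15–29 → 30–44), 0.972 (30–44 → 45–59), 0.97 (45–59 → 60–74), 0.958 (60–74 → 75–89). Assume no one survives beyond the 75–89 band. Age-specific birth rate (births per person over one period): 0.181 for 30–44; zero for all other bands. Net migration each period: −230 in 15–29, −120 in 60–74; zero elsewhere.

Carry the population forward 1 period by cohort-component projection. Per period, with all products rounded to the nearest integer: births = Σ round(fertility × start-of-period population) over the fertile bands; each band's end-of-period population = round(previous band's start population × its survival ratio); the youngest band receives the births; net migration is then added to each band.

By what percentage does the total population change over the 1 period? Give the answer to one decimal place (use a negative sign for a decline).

-17.7

— Period 1 —
Births: 1520 × 0.181 = 275
15–29: 1220 × 0.969 = 1182
30–44: 1970 × 0.96 = 1891
45–59: 1520 × 0.972 = 1477
60–74: 1000 × 0.97 = 970
75–89: 1580 × 0.958 = 1514
Net migration: 15–29 − 230 → 952; 60–74 − 120 → 850
End of period: [275, 952, 1891, 1477, 850, 1514]
Total: 8460 → 6959; change = -1501; percentage change = -17.7%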